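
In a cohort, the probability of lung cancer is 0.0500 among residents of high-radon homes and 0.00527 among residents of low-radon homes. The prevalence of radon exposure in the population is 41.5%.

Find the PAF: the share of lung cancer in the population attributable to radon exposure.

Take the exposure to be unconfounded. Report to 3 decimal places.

Let p₁ = 0.05, p₀ = 0.00527.
Overall risk P(Y=1) = π·p₁ + (1−π)·p₀ = 0.415×0.05 + 0.585×0.00527 = 0.023833.
Under exogeneity, PAF = [P(Y=1) − p₀] / P(Y=1).
PAF = (0.023833 − 0.00527) / 0.023833 ≈ 0.7789

PAF ≈ 0.779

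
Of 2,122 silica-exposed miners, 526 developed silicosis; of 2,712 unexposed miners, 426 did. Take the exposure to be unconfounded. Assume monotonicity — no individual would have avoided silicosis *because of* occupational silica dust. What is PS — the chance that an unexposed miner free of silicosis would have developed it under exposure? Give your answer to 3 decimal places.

PS ≈ 0.108

p₁ = P(outcome | exposed) = 526/2122 = 0.24788
p₀ = P(outcome | unexposed) = 426/2712 = 0.15708
Under exogeneity and monotonicity, PS = (p₁ − p₀) / (1 − p₀).
PS = (0.24788 − 0.15708) / (1 − 0.15708) = 0.0908 / 0.84292 ≈ 0.1077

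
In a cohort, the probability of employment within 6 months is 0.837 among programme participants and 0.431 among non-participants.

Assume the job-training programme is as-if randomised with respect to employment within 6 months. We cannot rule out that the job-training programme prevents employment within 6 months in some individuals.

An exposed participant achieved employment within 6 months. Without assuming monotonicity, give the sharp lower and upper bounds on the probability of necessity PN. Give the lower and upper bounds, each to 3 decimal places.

Let p₁ = 0.837, p₀ = 0.431.
Under exogeneity alone the bounds on PN are max{0,(p₁−p₀)/p₁} ≤ PN ≤ min{1,(1−p₀)/p₁}.
  lower = (p₁ − p₀)/p₁ = 0.406 / 0.837 ≈ 0.4851
  upper = min{1, (1 − p₀)/p₁} = 0.569 / 0.837 ≈ 0.6798

0.485 ≤ PN ≤ 0.680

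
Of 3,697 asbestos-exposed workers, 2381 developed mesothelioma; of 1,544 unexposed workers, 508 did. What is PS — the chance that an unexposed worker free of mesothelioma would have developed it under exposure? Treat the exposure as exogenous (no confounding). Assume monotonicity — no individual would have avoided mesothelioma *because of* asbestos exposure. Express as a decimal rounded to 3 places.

p₁ = P(outcome | exposed) = 2381/3697 = 0.64404
p₀ = P(outcome | unexposed) = 508/1544 = 0.32902
Under exogeneity and monotonicity, PS = (p₁ − p₀) / (1 − p₀).
PS = (0.64404 − 0.32902) / (1 − 0.32902) = 0.31502 / 0.67098 ≈ 0.4695

PS ≈ 0.469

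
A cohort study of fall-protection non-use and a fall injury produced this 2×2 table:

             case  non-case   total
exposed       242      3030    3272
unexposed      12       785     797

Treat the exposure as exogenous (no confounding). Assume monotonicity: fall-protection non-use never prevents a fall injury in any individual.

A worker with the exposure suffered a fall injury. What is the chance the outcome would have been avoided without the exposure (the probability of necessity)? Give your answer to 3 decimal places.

p₁ = P(outcome | exposed) = 242/3272 = 0.073961
p₀ = P(outcome | unexposed) = 12/797 = 0.015056
Under exogeneity and monotonicity, PN = (p₁ − p₀)/p₁.
PN = (0.073961 − 0.015056) / 0.073961 ≈ 0.7964

PN ≈ 0.796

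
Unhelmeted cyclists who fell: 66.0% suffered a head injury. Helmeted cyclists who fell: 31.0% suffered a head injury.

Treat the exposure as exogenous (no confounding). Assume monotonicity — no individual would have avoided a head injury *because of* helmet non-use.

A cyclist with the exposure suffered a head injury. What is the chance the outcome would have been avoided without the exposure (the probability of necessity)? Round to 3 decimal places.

p₁ = 0.66, p₀ = 0.31.
Under exogeneity and monotonicity, PN = (p₁ − p₀) / p₁.
PN = (0.66 − 0.31) / 0.66 = 0.35 / 0.66 ≈ 0.5303

PN ≈ 0.530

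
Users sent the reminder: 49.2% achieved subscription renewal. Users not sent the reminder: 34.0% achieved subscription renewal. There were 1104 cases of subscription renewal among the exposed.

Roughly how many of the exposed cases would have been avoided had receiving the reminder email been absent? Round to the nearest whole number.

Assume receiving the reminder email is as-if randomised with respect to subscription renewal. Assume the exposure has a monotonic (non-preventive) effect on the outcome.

p₁ = 0.492, p₀ = 0.34.
PN = (p₁ − p₀)/p₁ = (0.492 − 0.34) / 0.492 ≈ 0.30894.
Attributable cases ≈ PN × (exposed cases) = 0.30894 × 1104 ≈ 341.07.

about 341 cases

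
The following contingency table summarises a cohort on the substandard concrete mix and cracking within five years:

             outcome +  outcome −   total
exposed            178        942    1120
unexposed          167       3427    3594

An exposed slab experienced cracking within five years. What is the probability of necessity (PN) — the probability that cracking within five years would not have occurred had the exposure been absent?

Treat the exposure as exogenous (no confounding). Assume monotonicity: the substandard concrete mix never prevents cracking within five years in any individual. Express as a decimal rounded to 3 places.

p₁ = P(outcome | exposed) = 178/1120 = 0.15893
p₀ = P(outcome | unexposed) = 167/3594 = 0.046466
Under exogeneity and monotonicity, PN = (p₁ − p₀) / p₁.
PN = (0.15893 − 0.046466) / 0.15893 = 0.11246 / 0.15893 ≈ 0.7076

PN ≈ 0.708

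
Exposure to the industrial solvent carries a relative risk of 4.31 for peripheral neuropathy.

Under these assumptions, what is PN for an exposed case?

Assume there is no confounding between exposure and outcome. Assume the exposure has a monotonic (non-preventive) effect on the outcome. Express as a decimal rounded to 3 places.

PN ≈ 0.768

Under exogeneity and monotonicity, PN = (RR − 1) / RR = 1 − 1/RR.
PN = (4.31 − 1) / 4.31 = 3.31 / 4.31 ≈ 0.7680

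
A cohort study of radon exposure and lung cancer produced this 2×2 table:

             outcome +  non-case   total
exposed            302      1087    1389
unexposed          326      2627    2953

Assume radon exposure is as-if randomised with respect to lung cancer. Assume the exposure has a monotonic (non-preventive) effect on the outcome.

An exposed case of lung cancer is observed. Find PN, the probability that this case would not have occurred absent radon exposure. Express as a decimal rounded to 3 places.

p₁ = P(outcome | exposed) = 302/1389 = 0.21742
p₀ = P(outcome | unexposed) = 326/2953 = 0.1104
Under exogeneity and monotonicity, PN = (p₁ − p₀)/p₁.
PN = (0.21742 − 0.1104) / 0.21742 ≈ 0.4923

PN ≈ 0.492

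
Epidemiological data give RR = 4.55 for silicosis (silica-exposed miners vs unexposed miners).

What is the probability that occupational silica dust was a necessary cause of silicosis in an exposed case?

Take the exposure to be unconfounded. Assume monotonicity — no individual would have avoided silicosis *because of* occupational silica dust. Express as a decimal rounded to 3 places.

PN ≈ 0.780

Under exogeneity and monotonicity, PN = (RR − 1) / RR = 1 − 1/RR.
PN = (4.55 − 1) / 4.55 = 3.55 / 4.55 ≈ 0.7802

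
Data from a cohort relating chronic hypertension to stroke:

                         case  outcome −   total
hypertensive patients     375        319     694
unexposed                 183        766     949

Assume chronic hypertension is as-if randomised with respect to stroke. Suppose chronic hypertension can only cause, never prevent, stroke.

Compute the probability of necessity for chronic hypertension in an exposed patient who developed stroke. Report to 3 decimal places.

PN ≈ 0.643

p₁ = P(outcome | exposed) = 375/694 = 0.54035
p₀ = P(outcome | unexposed) = 183/949 = 0.19283
Under exogeneity and monotonicity, PN = (p₁ − p₀)/p₁.
PN = (0.54035 − 0.19283) / 0.54035 ≈ 0.6431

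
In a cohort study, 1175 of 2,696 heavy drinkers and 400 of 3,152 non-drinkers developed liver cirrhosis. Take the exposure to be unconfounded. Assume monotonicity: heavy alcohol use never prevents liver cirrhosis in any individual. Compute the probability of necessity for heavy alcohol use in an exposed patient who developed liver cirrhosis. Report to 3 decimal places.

PN ≈ 0.709

p₁ = P(outcome | exposed) = 1175/2696 = 0.43583
p₀ = P(outcome | unexposed) = 400/3152 = 0.1269
Under exogeneity and monotonicity, PN = (p₁ − p₀) / p₁.
PN = (0.43583 − 0.1269) / 0.43583 = 0.30893 / 0.43583 ≈ 0.7088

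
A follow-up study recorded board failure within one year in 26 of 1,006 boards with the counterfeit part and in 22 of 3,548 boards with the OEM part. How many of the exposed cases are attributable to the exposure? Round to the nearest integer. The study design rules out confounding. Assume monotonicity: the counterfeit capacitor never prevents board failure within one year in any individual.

about 20 cases

p₁ = P(outcome | exposed) = 26/1006 = 0.025845
p₀ = P(outcome | unexposed) = 22/3548 = 0.0062007
PN = (p₁ − p₀)/p₁ = (0.025845 − 0.0062007) / 0.025845 ≈ 0.76008.
Attributable cases ≈ PN × (exposed cases) = 0.76008 × 26 ≈ 19.76.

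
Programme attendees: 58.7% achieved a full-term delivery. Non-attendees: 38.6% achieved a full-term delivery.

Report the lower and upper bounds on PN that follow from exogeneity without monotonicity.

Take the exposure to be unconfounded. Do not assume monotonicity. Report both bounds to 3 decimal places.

0.342 ≤ PN ≤ 1.000

p₁ = 0.587, p₀ = 0.386.
Under exogeneity alone the bounds on PN are max{0,(p₁−p₀)/p₁} ≤ PN ≤ min{1,(1−p₀)/p₁}.
  lower = (p₁ − p₀)/p₁ = 0.201 / 0.587 ≈ 0.3424
  upper = min{1, (1 − p₀)/p₁} = 0.614 / 0.587 ≈ 1.0460 → capped at 1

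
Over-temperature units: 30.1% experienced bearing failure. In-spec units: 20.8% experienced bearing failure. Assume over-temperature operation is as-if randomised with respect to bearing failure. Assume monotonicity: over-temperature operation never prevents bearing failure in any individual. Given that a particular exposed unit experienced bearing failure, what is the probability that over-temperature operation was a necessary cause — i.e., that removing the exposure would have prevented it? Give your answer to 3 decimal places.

p₁ = 0.301, p₀ = 0.208.
Under exogeneity and monotonicity, PN = (p₁ − p₀) / p₁.
PN = (0.301 − 0.208) / 0.301 = 0.093 / 0.301 ≈ 0.3090

PN ≈ 0.309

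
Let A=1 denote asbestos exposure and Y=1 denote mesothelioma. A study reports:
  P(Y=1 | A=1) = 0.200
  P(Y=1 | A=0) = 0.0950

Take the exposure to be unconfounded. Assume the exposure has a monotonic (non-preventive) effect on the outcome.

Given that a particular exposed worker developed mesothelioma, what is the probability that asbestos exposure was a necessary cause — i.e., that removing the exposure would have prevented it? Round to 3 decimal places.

Let p₁ = 0.2, p₀ = 0.095.
Under exogeneity and monotonicity, PN = (p₁ − p₀) / p₁.
PN = (0.2 − 0.095) / 0.2 = 0.105 / 0.2 ≈ 0.5250

PN ≈ 0.525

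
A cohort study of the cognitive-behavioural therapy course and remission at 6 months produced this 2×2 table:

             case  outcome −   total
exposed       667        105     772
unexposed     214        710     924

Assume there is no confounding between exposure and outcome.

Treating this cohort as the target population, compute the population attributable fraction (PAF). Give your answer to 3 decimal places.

PAF ≈ 0.554

p₁ = P(outcome | exposed) = 667/772 = 0.86399
p₀ = P(outcome | unexposed) = 214/924 = 0.2316
Exposure prevalence π = 772/1696 = 0.45519; overall risk P(Y=1) = 0.51946.
Under exogeneity, PAF = [P(Y=1) − p₀]/P(Y=1).
PAF = (0.51946 − 0.2316) / 0.51946 ≈ 0.5541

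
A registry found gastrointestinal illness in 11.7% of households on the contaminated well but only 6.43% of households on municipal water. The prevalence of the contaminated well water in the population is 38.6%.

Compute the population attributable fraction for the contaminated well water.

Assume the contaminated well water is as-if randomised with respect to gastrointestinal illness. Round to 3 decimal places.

p₁ = 0.117, p₀ = 0.0643.
Overall risk P(Y=1) = π·p₁ + (1−π)·p₀ = 0.386×0.117 + 0.614×0.0643 = 0.084642.
Under exogeneity, PAF = [P(Y=1) − p₀] / P(Y=1).
PAF = (0.084642 − 0.0643) / 0.084642 ≈ 0.2403

PAF ≈ 0.240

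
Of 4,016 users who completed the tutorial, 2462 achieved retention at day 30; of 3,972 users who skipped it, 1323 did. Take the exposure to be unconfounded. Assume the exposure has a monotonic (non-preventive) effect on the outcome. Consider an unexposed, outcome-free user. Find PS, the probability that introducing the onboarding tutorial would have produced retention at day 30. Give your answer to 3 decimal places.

p₁ = P(outcome | exposed) = 2462/4016 = 0.61305
p₀ = P(outcome | unexposed) = 1323/3972 = 0.33308
Under exogeneity and monotonicity, PS = (p₁ − p₀) / (1 − p₀).
PS = (0.61305 − 0.33308) / (1 − 0.33308) = 0.27997 / 0.66692 ≈ 0.4198

PS ≈ 0.420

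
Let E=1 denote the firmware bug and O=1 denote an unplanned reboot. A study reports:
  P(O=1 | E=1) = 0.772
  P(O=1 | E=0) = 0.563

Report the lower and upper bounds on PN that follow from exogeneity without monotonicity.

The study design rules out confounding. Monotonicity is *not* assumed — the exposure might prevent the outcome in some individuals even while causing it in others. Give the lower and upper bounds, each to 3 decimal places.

0.271 ≤ PN ≤ 0.566

Let p₁ = 0.772, p₀ = 0.563.
Under exogeneity alone the bounds on PN are max{0,(p₁−p₀)/p₁} ≤ PN ≤ min{1,(1−p₀)/p₁}.
  lower = (p₁ − p₀)/p₁ = 0.209 / 0.772 ≈ 0.2707
  upper = min{1, (1 − p₀)/p₁} = 0.437 / 0.772 ≈ 0.5661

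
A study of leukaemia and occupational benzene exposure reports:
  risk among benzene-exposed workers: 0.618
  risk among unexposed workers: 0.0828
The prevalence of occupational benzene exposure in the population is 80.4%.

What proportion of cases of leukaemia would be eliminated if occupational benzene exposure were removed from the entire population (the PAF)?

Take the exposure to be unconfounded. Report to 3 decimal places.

PAF ≈ 0.839

Let p₁ = 0.618, p₀ = 0.0828.
Overall risk P(Y=1) = π·p₁ + (1−π)·p₀ = 0.804×0.618 + 0.196×0.0828 = 0.5131.
Under exogeneity, PAF = [P(Y=1) − p₀] / P(Y=1).
PAF = (0.5131 − 0.0828) / 0.5131 ≈ 0.8386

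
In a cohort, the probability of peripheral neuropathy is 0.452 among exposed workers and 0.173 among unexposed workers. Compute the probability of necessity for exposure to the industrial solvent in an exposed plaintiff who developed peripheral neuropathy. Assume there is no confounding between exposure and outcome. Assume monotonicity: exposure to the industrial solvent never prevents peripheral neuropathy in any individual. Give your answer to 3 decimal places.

Let p₁ = 0.452, p₀ = 0.173.
Under exogeneity and monotonicity, PN = (p₁ − p₀) / p₁.
PN = (0.452 − 0.173) / 0.452 = 0.279 / 0.452 ≈ 0.6173

PN ≈ 0.617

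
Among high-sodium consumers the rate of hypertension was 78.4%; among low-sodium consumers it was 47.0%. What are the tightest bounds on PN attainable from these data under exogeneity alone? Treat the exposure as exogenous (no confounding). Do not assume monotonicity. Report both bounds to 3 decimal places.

p₁ = 0.784, p₀ = 0.47.
Under exogeneity alone the bounds on PN are max{0,(p₁−p₀)/p₁} ≤ PN ≤ min{1,(1−p₀)/p₁}.
  lower = (p₁ − p₀)/p₁ = 0.314 / 0.784 ≈ 0.4005
  upper = min{1, (1 − p₀)/p₁} = 0.53 / 0.784 ≈ 0.6760

0.401 ≤ PN ≤ 0.676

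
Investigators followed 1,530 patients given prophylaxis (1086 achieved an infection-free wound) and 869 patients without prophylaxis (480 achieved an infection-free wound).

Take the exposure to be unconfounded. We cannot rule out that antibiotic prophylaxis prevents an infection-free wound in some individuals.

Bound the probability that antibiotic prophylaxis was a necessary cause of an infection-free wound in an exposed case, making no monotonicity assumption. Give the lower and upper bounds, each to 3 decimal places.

p₁ = P(outcome | exposed) = 1086/1530 = 0.7098
p₀ = P(outcome | unexposed) = 480/869 = 0.55236
Under exogeneity alone the bounds on PN are max{0,(p₁−p₀)/p₁} ≤ PN ≤ min{1,(1−p₀)/p₁}.
  lower = (p₁ − p₀)/p₁ = 0.15744 / 0.7098 ≈ 0.2218
  upper = min{1, (1 − p₀)/p₁} = 0.44764 / 0.7098 ≈ 0.6307

0.222 ≤ PN ≤ 0.631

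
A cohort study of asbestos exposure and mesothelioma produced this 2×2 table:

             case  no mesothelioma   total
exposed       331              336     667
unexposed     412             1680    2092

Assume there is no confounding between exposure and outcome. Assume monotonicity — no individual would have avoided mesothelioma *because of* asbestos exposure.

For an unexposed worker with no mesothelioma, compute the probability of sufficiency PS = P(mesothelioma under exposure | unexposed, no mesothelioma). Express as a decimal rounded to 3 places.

PS ≈ 0.373

p₁ = P(outcome | exposed) = 331/667 = 0.49625
p₀ = P(outcome | unexposed) = 412/2092 = 0.19694
Under exogeneity and monotonicity, PS = (p₁ − p₀) / (1 − p₀).
PS = (0.49625 − 0.19694) / (1 − 0.19694) = 0.29931 / 0.80306 ≈ 0.3727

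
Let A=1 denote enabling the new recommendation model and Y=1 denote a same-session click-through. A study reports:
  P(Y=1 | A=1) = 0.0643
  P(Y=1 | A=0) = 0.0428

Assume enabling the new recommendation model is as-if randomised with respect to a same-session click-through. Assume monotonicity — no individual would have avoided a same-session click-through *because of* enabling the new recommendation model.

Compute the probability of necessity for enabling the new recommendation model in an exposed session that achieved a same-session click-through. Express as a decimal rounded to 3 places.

PN ≈ 0.334

Let p₁ = 0.0643, p₀ = 0.0428.
Under exogeneity and monotonicity, PN = (p₁ − p₀) / p₁.
PN = (0.0643 − 0.0428) / 0.0643 = 0.0215 / 0.0643 ≈ 0.3344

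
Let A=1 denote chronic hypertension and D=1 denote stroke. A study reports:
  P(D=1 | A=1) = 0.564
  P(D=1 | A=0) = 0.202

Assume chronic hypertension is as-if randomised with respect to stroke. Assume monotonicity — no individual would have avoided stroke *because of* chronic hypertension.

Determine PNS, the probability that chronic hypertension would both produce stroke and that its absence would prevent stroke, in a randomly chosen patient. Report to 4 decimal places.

PNS ≈ 0.3620

Let p₁ = 0.564, p₀ = 0.202.
Under exogeneity and monotonicity, PNS = p₁ − p₀.
PNS = 0.564 − 0.202 = 0.362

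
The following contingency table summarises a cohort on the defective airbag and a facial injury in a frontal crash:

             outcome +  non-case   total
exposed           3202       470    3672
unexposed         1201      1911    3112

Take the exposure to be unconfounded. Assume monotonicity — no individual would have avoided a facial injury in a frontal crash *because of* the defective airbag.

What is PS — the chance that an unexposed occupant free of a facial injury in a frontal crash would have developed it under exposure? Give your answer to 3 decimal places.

PS ≈ 0.792

p₁ = P(outcome | exposed) = 3202/3672 = 0.872
p₀ = P(outcome | unexposed) = 1201/3112 = 0.38593
Under exogeneity and monotonicity, PS = (p₁ − p₀)/(1 − p₀).
PS = (0.872 − 0.38593) / 0.61407 ≈ 0.7916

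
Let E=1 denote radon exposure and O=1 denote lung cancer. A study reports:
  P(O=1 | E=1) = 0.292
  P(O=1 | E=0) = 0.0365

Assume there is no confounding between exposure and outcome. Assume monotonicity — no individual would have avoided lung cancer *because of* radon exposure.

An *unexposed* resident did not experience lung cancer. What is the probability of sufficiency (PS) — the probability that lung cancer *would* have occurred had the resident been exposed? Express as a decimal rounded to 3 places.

PS ≈ 0.265

Let p₁ = 0.292, p₀ = 0.0365.
Under exogeneity and monotonicity, PS = (p₁ − p₀) / (1 − p₀).
PS = (0.292 − 0.0365) / (1 − 0.0365) = 0.2555 / 0.9635 ≈ 0.2652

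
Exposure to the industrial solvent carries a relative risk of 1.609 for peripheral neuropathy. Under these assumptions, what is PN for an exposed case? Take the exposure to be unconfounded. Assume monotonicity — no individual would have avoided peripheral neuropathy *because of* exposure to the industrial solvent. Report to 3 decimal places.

PN ≈ 0.378

Under exogeneity and monotonicity, PN = (RR − 1) / RR = 1 − 1/RR.
PN = (1.609 − 1) / 1.609 = 0.609 / 1.609 ≈ 0.3785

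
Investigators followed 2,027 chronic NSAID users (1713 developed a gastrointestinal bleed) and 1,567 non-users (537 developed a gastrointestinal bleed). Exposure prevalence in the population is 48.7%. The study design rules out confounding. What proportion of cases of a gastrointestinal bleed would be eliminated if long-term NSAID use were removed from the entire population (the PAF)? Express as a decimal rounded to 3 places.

PAF ≈ 0.417

p₁ = P(outcome | exposed) = 1713/2027 = 0.84509
p₀ = P(outcome | unexposed) = 537/1567 = 0.34269
Overall risk P(Y=1) = π·p₁ + (1−π)·p₀ = 0.487×0.84509 + 0.513×0.34269 = 0.58736.
Under exogeneity, PAF = [P(Y=1) − p₀] / P(Y=1).
PAF = (0.58736 − 0.34269) / 0.58736 ≈ 0.4166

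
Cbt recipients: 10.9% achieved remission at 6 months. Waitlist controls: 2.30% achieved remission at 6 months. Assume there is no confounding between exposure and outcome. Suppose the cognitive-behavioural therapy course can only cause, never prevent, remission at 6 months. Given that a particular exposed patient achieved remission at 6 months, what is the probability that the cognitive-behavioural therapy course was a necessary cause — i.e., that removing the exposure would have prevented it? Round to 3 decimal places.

p₁ = 0.109, p₀ = 0.023.
Under exogeneity and monotonicity, PN = (p₁ − p₀) / p₁.
PN = (0.109 − 0.023) / 0.109 = 0.086 / 0.109 ≈ 0.7890

PN ≈ 0.789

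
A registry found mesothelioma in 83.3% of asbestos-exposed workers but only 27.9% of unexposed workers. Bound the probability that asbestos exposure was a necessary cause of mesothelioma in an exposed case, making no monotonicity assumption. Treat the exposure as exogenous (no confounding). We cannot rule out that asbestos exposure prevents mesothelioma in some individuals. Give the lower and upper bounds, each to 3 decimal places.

0.665 ≤ PN ≤ 0.866

p₁ = 0.833, p₀ = 0.279.
Under exogeneity alone the bounds on PN are max{0,(p₁−p₀)/p₁} ≤ PN ≤ min{1,(1−p₀)/p₁}.
  lower = (p₁ − p₀)/p₁ = 0.554 / 0.833 ≈ 0.6651
  upper = min{1, (1 − p₀)/p₁} = 0.721 / 0.833 ≈ 0.8655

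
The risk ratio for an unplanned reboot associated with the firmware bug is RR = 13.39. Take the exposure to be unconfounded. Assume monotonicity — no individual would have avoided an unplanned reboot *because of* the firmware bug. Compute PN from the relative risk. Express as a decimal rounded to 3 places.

Under exogeneity and monotonicity, PN = (RR − 1) / RR = 1 − 1/RR.
PN = (13.39 − 1) / 13.39 = 12.39 / 13.39 ≈ 0.9253

PN ≈ 0.925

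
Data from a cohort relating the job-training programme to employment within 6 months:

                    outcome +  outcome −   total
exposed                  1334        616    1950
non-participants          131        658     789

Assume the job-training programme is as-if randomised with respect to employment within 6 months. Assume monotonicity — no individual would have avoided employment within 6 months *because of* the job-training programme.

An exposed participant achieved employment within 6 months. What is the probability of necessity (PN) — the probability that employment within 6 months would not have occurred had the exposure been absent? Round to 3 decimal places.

PN ≈ 0.757

p₁ = P(outcome | exposed) = 1334/1950 = 0.6841
p₀ = P(outcome | unexposed) = 131/789 = 0.16603
Under exogeneity and monotonicity, PN = (p₁ − p₀)/p₁.
PN = (0.6841 − 0.16603) / 0.6841 ≈ 0.7573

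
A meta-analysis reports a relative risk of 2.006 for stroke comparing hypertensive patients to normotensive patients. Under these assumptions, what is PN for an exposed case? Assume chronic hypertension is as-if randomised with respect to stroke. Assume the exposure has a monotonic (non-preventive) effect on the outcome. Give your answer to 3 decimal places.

PN ≈ 0.501

Under exogeneity and monotonicity, PN = (RR − 1) / RR = 1 − 1/RR.
PN = (2.006 − 1) / 2.006 = 1.006 / 2.006 ≈ 0.5015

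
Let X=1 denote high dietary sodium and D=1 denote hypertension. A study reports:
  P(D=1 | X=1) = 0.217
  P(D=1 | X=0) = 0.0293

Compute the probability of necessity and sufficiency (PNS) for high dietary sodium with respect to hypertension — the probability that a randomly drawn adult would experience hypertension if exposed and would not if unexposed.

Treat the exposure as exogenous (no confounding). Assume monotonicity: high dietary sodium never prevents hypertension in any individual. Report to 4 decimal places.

PNS ≈ 0.1877

Let p₁ = 0.217, p₀ = 0.0293.
Under exogeneity and monotonicity, PNS = p₁ − p₀.
PNS = 0.217 − 0.0293 = 0.1877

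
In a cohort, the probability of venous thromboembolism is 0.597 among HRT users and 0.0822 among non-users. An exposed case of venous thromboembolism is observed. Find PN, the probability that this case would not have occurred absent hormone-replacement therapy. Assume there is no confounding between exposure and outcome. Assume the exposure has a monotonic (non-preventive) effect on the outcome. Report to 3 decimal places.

Let p₁ = 0.597, p₀ = 0.0822.
Under exogeneity and monotonicity, PN = (p₁ − p₀) / p₁.
PN = (0.597 − 0.0822) / 0.597 = 0.5148 / 0.597 ≈ 0.8623

PN ≈ 0.862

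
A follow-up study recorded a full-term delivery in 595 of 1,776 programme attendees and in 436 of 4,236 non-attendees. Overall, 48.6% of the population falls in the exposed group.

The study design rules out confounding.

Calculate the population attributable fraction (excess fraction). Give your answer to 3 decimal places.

p₁ = P(outcome | exposed) = 595/1776 = 0.33502
p₀ = P(outcome | unexposed) = 436/4236 = 0.10293
Overall risk P(Y=1) = π·p₁ + (1−π)·p₀ = 0.486×0.33502 + 0.514×0.10293 = 0.21573.
Under exogeneity, PAF = [P(Y=1) − p₀] / P(Y=1).
PAF = (0.21573 − 0.10293) / 0.21573 ≈ 0.5229

PAF ≈ 0.523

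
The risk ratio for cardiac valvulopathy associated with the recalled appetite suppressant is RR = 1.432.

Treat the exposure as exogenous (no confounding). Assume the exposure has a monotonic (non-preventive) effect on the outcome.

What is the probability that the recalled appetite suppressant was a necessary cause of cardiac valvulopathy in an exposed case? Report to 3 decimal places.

PN ≈ 0.302

Under exogeneity and monotonicity, PN = (RR − 1) / RR = 1 − 1/RR.
PN = (1.432 − 1) / 1.432 = 0.432 / 1.432 ≈ 0.3017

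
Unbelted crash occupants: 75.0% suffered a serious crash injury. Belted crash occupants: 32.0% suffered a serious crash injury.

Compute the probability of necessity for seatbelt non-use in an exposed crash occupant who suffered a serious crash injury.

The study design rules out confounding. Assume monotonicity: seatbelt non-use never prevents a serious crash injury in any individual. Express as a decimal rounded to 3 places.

PN ≈ 0.573

p₁ = 0.75, p₀ = 0.32.
Under exogeneity and monotonicity, PN = (p₁ − p₀) / p₁.
PN = (0.75 − 0.32) / 0.75 = 0.43 / 0.75 ≈ 0.5733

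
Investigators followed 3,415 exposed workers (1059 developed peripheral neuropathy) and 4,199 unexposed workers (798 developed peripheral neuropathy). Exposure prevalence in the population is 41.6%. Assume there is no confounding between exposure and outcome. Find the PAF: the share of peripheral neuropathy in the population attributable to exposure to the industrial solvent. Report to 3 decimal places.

PAF ≈ 0.208

p₁ = P(outcome | exposed) = 1059/3415 = 0.3101
p₀ = P(outcome | unexposed) = 798/4199 = 0.19005
Overall risk P(Y=1) = π·p₁ + (1−π)·p₀ = 0.416×0.3101 + 0.584×0.19005 = 0.23999.
Under exogeneity, PAF = [P(Y=1) − p₀] / P(Y=1).
PAF = (0.23999 − 0.19005) / 0.23999 ≈ 0.2081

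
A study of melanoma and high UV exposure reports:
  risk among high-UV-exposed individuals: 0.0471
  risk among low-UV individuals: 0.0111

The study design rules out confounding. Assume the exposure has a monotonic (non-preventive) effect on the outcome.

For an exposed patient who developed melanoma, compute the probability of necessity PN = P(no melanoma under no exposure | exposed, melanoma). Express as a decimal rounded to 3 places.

PN ≈ 0.764

Let p₁ = 0.0471, p₀ = 0.0111.
Under exogeneity and monotonicity, PN = (p₁ − p₀) / p₁.
PN = (0.0471 − 0.0111) / 0.0471 = 0.036 / 0.0471 ≈ 0.7643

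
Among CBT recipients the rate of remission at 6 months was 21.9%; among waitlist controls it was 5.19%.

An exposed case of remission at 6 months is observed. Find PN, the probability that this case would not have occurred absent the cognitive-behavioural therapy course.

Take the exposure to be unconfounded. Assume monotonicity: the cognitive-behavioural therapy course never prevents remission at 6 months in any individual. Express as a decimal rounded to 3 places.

PN ≈ 0.763

p₁ = 0.219, p₀ = 0.0519.
Under exogeneity and monotonicity, PN = (p₁ − p₀) / p₁.
PN = (0.219 − 0.0519) / 0.219 = 0.1671 / 0.219 ≈ 0.7630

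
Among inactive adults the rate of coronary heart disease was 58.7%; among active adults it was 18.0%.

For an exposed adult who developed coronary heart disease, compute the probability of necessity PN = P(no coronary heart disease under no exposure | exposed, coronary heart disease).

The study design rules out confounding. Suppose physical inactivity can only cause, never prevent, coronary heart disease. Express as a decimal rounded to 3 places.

p₁ = 0.587, p₀ = 0.18.
Under exogeneity and monotonicity, PN = (p₁ − p₀) / p₁.
PN = (0.587 − 0.18) / 0.587 = 0.407 / 0.587 ≈ 0.6934

PN ≈ 0.693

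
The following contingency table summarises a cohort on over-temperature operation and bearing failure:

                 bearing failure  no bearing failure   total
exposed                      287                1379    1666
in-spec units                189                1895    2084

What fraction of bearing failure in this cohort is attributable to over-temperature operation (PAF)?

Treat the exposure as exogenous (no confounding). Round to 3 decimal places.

p₁ = P(outcome | exposed) = 287/1666 = 0.17227
p₀ = P(outcome | unexposed) = 189/2084 = 0.090691
Exposure prevalence π = 1666/3750 = 0.44427; overall risk P(Y=1) = 0.12693.
Under exogeneity, PAF = [P(Y=1) − p₀]/P(Y=1).
PAF = (0.12693 − 0.090691) / 0.12693 ≈ 0.2855

PAF ≈ 0.286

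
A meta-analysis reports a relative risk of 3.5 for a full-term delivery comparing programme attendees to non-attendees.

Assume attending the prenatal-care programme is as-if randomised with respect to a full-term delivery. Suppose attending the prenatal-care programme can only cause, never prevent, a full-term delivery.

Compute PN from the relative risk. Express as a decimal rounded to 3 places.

PN ≈ 0.714

Under exogeneity and monotonicity, PN = (RR − 1) / RR = 1 − 1/RR.
PN = (3.5 − 1) / 3.5 = 2.5 / 3.5 ≈ 0.7143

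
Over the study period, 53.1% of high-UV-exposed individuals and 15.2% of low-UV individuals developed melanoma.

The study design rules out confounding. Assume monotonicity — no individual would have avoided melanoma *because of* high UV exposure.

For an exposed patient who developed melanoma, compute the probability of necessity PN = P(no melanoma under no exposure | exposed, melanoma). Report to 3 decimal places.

p₁ = 0.531, p₀ = 0.152.
Under exogeneity and monotonicity, PN = (p₁ − p₀) / p₁.
PN = (0.531 − 0.152) / 0.531 = 0.379 / 0.531 ≈ 0.7137

PN ≈ 0.714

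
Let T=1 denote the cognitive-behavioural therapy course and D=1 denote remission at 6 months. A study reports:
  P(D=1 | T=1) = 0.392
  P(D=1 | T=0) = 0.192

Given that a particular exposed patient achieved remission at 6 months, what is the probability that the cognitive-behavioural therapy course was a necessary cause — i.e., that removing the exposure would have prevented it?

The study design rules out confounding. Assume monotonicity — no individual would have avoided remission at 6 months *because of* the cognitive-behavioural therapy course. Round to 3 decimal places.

Let p₁ = 0.392, p₀ = 0.192.
Under exogeneity and monotonicity, PN = (p₁ − p₀) / p₁.
PN = (0.392 − 0.192) / 0.392 = 0.2 / 0.392 ≈ 0.5102

PN ≈ 0.510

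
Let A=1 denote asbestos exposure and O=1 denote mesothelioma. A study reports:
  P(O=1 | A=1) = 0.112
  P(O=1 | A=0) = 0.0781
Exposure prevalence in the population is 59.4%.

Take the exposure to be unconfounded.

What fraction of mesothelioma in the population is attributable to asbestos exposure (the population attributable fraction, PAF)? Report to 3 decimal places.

Let p₁ = 0.112, p₀ = 0.0781.
Overall risk P(Y=1) = π·p₁ + (1−π)·p₀ = 0.594×0.112 + 0.406×0.0781 = 0.098237.
Under exogeneity, PAF = [P(Y=1) − p₀] / P(Y=1).
PAF = (0.098237 − 0.0781) / 0.098237 ≈ 0.2050

PAF ≈ 0.205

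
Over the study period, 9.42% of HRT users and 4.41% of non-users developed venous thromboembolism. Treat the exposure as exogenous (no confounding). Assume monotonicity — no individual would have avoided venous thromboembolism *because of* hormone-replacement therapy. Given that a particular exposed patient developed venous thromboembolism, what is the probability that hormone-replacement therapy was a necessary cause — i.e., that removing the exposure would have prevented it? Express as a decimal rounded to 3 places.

PN ≈ 0.532

p₁ = 0.0942, p₀ = 0.0441.
Under exogeneity and monotonicity, PN = (p₁ − p₀) / p₁.
PN = (0.0942 − 0.0441) / 0.0942 = 0.0501 / 0.0942 ≈ 0.5318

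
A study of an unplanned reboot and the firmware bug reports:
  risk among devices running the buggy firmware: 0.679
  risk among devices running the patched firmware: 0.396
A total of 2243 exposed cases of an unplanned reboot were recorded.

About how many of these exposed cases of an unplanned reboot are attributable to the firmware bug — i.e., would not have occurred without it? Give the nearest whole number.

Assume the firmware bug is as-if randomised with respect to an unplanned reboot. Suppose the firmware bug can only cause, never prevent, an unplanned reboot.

about 935 cases

Let p₁ = 0.679, p₀ = 0.396.
PN = (p₁ − p₀)/p₁ = (0.679 − 0.396) / 0.679 ≈ 0.41679.
Attributable cases ≈ PN × (exposed cases) = 0.41679 × 2243 ≈ 934.86.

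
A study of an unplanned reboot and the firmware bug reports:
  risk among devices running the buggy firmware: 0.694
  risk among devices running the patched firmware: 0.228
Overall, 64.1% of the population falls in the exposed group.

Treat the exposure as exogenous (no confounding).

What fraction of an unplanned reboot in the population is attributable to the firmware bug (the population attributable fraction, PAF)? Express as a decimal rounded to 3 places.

PAF ≈ 0.567

Let p₁ = 0.694, p₀ = 0.228.
Overall risk P(Y=1) = π·p₁ + (1−π)·p₀ = 0.641×0.694 + 0.359×0.228 = 0.52671.
Under exogeneity, PAF = [P(Y=1) − p₀] / P(Y=1).
PAF = (0.52671 − 0.228) / 0.52671 ≈ 0.5671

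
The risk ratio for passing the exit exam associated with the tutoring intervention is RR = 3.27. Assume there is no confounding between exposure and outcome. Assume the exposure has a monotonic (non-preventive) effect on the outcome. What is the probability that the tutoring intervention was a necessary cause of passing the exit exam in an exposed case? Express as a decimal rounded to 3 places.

PN ≈ 0.694

Under exogeneity and monotonicity, PN = (RR − 1) / RR = 1 − 1/RR.
PN = (3.27 − 1) / 3.27 = 2.27 / 3.27 ≈ 0.6942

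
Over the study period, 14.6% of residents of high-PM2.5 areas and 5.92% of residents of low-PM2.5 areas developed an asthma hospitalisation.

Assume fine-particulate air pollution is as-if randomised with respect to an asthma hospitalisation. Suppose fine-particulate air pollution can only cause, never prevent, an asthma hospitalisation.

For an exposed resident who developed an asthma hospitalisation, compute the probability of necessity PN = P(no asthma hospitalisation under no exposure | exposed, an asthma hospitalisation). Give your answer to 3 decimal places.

PN ≈ 0.595

p₁ = 0.146, p₀ = 0.0592.
Under exogeneity and monotonicity, PN = (p₁ − p₀) / p₁.
PN = (0.146 − 0.0592) / 0.146 = 0.0868 / 0.146 ≈ 0.5945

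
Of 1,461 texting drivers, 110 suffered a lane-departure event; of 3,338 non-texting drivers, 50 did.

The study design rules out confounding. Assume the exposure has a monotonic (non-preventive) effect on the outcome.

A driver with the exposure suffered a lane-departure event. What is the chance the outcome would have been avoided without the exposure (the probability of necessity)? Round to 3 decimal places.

PN ≈ 0.801

p₁ = P(outcome | exposed) = 110/1461 = 0.075291
p₀ = P(outcome | unexposed) = 50/3338 = 0.014979
Under exogeneity and monotonicity, PN = (p₁ − p₀) / p₁.
PN = (0.075291 − 0.014979) / 0.075291 = 0.060312 / 0.075291 ≈ 0.8011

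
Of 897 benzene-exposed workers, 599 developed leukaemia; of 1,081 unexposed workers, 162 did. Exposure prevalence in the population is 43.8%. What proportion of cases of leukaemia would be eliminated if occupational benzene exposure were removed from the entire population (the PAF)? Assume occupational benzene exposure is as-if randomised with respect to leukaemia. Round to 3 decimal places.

p₁ = P(outcome | exposed) = 599/897 = 0.66778
p₀ = P(outcome | unexposed) = 162/1081 = 0.14986
Overall risk P(Y=1) = π·p₁ + (1−π)·p₀ = 0.438×0.66778 + 0.562×0.14986 = 0.37671.
Under exogeneity, PAF = [P(Y=1) − p₀] / P(Y=1).
PAF = (0.37671 − 0.14986) / 0.37671 ≈ 0.6022

PAF ≈ 0.602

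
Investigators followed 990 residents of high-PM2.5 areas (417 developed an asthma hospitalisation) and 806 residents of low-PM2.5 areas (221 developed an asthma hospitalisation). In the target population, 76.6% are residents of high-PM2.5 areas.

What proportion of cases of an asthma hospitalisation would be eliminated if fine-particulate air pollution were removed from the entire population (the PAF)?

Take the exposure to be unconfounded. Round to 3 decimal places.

p₁ = P(outcome | exposed) = 417/990 = 0.42121
p₀ = P(outcome | unexposed) = 221/806 = 0.27419
Overall risk P(Y=1) = π·p₁ + (1−π)·p₀ = 0.766×0.42121 + 0.234×0.27419 = 0.38681.
Under exogeneity, PAF = [P(Y=1) − p₀] / P(Y=1).
PAF = (0.38681 − 0.27419) / 0.38681 ≈ 0.2911

PAF ≈ 0.291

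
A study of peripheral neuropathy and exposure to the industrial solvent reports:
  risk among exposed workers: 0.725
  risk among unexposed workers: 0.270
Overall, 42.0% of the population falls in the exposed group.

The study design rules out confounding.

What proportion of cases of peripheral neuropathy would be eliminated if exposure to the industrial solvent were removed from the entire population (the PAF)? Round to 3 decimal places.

PAF ≈ 0.414

Let p₁ = 0.725, p₀ = 0.27.
Overall risk P(Y=1) = π·p₁ + (1−π)·p₀ = 0.42×0.725 + 0.58×0.27 = 0.4611.
Under exogeneity, PAF = [P(Y=1) − p₀] / P(Y=1).
PAF = (0.4611 − 0.27) / 0.4611 ≈ 0.4144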